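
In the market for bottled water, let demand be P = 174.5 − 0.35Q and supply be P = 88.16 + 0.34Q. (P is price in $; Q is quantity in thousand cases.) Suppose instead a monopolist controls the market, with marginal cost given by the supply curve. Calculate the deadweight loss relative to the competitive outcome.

$611.81 thousand

Competitive equilibrium: 174.5 − 0.35Q = 88.16 + 0.34Q → Q* = 125.1304, P* = 130.7043.
Marginal revenue: MR = 174.5 − 0.7Q. Set MR = MC: 174.5 − 0.7Q = 88.16 + 0.34Q → Q_m = 83.0192.
Price P_m = 174.5 − 0.35·83.0192 = 145.4433; MC(Q_m) = 88.16 + 0.34·83.0192 = 116.3865.
Competitive Q* = 125.1304, so ΔQ = 42.1112; wedge = 145.4433 − 116.3865 = 29.0568.
Deadweight loss = ½ × 42.1112 × 29.0568 = $611.81 thousand.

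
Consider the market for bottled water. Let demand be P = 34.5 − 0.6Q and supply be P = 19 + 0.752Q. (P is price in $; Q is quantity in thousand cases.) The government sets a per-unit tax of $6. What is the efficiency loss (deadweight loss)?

$13.31 thousand

Competitive equilibrium: 34.5 − 0.6Q = 19 + 0.752Q → Q* = 11.4645, P* = 27.6213.
With the tax, the buyer price exceeds the seller price by 6: (34.5 − 0.6Q) − (19 + 0.752Q) = 6 → Q' = 7.0266.
ΔQ = 11.4645 − 7.0266 = 4.4379; the wedge equals the tax, 6.
DWL = ½ × 4.4379 × 6 = $13.31 thousand.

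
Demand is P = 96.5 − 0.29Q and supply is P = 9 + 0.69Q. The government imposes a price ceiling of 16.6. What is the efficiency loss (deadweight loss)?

3001.93

Competitive equilibrium: 96.5 − 0.29Q = 9 + 0.69Q → Q* = 89.2857, P* = 70.6071.
At the ceiling P = 16.6, quantity supplied = (16.6 − 9)/0.69 = 11.0145.
Willingness to pay at Q' = 11.0145: 96.5 − 0.29·11.0145 = 93.3058.
ΔQ = 89.2857 − 11.0145 = 78.2712; wedge = 93.3058 − 16.6 = 76.7058.
The triangle = ½ × 78.2712 × 76.7058 = 3001.93.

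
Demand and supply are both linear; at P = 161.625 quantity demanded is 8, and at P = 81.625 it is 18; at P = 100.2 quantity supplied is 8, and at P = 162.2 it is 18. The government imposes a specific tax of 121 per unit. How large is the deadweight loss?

515.53

Demand slope = (81.625 − 161.625)/(18 − 8) = −8, so P = 225.625 − 8Q.
Supply slope = (162.2 − 100.2)/(18 − 8) = 6.2, so P = 50.6 + 6.2Q.
Competitive equilibrium: 225.625 − 8Q = 50.6 + 6.2Q → Q* = 12.3257, P* = 127.0194.
With the tax, the buyer price exceeds the seller price by 121: (225.625 − 8Q) − (50.6 + 6.2Q) = 121 → Q' = 3.8046.
ΔQ = 12.3257 − 3.8046 = 8.5211; the wedge equals the tax, 121.
Welfare loss = ½ × 8.5211 × 121 = 515.53.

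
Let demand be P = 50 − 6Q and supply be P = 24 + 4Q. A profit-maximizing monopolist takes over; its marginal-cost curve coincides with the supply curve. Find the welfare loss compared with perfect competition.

4.75

Competitive equilibrium: 50 − 6Q = 24 + 4Q → Q* = 2.6, P* = 34.4.
Marginal revenue: MR = 50 − 12Q. Set MR = MC: 50 − 12Q = 24 + 4Q → Q_m = 1.625.
Price P_m = 50 − 6·1.625 = 40.25; MC(Q_m) = 24 + 4·1.625 = 30.5.
Competitive Q* = 2.6, so ΔQ = 0.975; wedge = 40.25 − 30.5 = 9.75.
The triangle = ½ × 0.975 × 9.75 = 4.75.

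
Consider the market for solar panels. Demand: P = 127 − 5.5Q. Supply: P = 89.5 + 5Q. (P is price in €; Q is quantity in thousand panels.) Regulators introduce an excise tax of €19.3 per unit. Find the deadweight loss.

€17.74 thousand

Competitive equilibrium: 127 − 5.5Q = 89.5 + 5Q → Q* = 3.5714, P* = 107.3571.
With the tax, the buyer price exceeds the seller price by 19.3: (127 − 5.5Q) − (89.5 + 5Q) = 19.3 → Q' = 1.7333.
ΔQ = 3.5714 − 1.7333 = 1.8381; the wedge equals the tax, 19.3.
The triangle = ½ × 1.8381 × 19.3 = €17.74 thousand.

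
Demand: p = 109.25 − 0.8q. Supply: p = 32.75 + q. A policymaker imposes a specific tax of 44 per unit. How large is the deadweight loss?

Competitive equilibrium: 109.25 − 0.8q = 32.75 + q → q* = 42.5, p* = 75.25.
With the tax, the buyer price exceeds the seller price by 44: (109.25 − 0.8q) − (32.75 + q) = 44 → q' = 18.0556.
Δq = 42.5 − 18.0556 = 24.4444; the wedge equals the tax, 44.
Deadweight loss = ½ × 24.4444 × 44 = 537.78.

537.78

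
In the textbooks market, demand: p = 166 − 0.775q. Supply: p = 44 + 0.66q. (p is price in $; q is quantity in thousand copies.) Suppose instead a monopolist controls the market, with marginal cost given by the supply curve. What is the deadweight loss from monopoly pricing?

$637.76 thousand

Competitive equilibrium: 166 − 0.775q = 44 + 0.66q → q* = 85.0174, p* = 100.1115.
Marginal revenue: MR = 166 − 1.55q. Set MR = MC: 166 − 1.55q = 44 + 0.66q → q_m = 55.2036.
Price p_m = 166 − 0.775·55.2036 = 123.2172; MC(q_m) = 44 + 0.66·55.2036 = 80.4344.
Competitive q* = 85.0174, so Δq = 29.8138; wedge = 123.2172 − 80.4344 = 42.7828.
DWL = ½ × 29.8138 × 42.7828 = $637.76 thousand.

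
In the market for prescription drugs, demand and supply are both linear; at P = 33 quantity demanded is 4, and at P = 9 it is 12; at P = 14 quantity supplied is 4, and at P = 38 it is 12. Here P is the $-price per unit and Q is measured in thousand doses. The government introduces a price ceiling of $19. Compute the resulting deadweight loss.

Demand slope = (9 − 33)/(12 − 4) = −3, so P = 45 − 3Q.
Supply slope = (38 − 14)/(12 − 4) = 3, so P = 2 + 3Q.
Competitive equilibrium: 45 − 3Q = 2 + 3Q → Q* = 7.1667, P* = 23.5.
At the ceiling P = 19, quantity supplied = (19 − 2)/3 = 5.6667.
Willingness to pay at Q' = 5.6667: 45 − 3·5.6667 = 27.9999.
ΔQ = 7.1667 − 5.6667 = 1.5; wedge = 27.9999 − 19 = 8.9999.
DWL = ½ × 1.5 × 8.9999 = $6.75 thousand.

$6.75 thousand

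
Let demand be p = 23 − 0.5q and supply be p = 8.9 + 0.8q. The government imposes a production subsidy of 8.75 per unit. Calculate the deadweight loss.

29.45

Competitive equilibrium: 23 − 0.5q = 8.9 + 0.8q → q* = 10.8462, p* = 17.5769.
The subsidy lowers effective supply by 8.75: p = 0.15 + 0.8q.
New quantity: 23 − 0.5q = 0.15 + 0.8q → q' = 17.5769.
Overproduction Δq = 17.5769 − 10.8462 = 6.7307; wedge = subsidy = 8.75.
DWL = ½ × 6.7307 × 8.75 = 29.45.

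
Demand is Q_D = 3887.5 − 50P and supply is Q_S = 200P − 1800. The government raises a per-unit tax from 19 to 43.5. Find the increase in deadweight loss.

30625

In inverse form: demand P = 77.75 − 0.02Q, supply P = 9 + 0.005Q.
Competitive equilibrium: 77.75 − 0.02Q = 9 + 0.005Q → Q* = 2750, P* = 22.75.
For a per-unit tax t: ΔQ = t/0.025, so DWL = ½·t·(t/0.025) = t²/0.05.
At t = 19: DWL = 7220. At t = 43.5: DWL = 37845.
Increase = 37845 − 7220 = 30625.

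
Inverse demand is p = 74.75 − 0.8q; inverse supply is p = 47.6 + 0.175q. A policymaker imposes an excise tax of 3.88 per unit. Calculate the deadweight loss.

7.72

Competitive equilibrium: 74.75 − 0.8q = 47.6 + 0.175q → q* = 27.8462, p* = 52.4731.
With the tax, the buyer price exceeds the seller price by 3.88: (74.75 − 0.8q) − (47.6 + 0.175q) = 3.88 → q' = 23.8667.
Δq = 27.8462 − 23.8667 = 3.9795; the wedge equals the tax, 3.88.
DWL = ½ × 3.9795 × 3.88 = 7.72.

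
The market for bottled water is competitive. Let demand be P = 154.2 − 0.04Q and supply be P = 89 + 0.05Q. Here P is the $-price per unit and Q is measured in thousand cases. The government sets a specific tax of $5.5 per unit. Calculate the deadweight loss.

Competitive equilibrium: 154.2 − 0.04Q = 89 + 0.05Q → Q* = 724.4444, P* = 125.2222.
With the tax, the buyer price exceeds the seller price by 5.5: (154.2 − 0.04Q) − (89 + 0.05Q) = 5.5 → Q' = 663.3333.
ΔQ = 724.4444 − 663.3333 = 61.1111; the wedge equals the tax, 5.5.
Welfare loss = ½ × 61.1111 × 5.5 = $168.06 thousand.

$168.06 thousand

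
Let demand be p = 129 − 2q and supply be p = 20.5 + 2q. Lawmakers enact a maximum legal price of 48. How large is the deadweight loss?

Competitive equilibrium: 129 − 2q = 20.5 + 2q → q* = 27.125, p* = 74.75.
At the ceiling p = 48, quantity supplied = (48 − 20.5)/2 = 13.75.
Willingness to pay at q' = 13.75: 129 − 2·13.75 = 101.5.
Δq = 27.125 − 13.75 = 13.375; wedge = 101.5 − 48 = 53.5.
DWL = ½ × 13.375 × 53.5 = 357.78.

357.78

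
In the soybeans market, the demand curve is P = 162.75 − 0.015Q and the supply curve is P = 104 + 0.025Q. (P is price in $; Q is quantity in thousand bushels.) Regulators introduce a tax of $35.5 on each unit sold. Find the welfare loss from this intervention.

$15753.125 thousand

Competitive equilibrium: 162.75 − 0.015Q = 104 + 0.025Q → Q* = 1468.75, P* = 140.7188.
With the tax, the buyer price exceeds the seller price by 35.5: (162.75 − 0.015Q) − (104 + 0.025Q) = 35.5 → Q' = 581.25.
ΔQ = 1468.75 − 581.25 = 887.5; the wedge equals the tax, 35.5.
DWL = ½ × 887.5 × 35.5 = $15753.125 thousand.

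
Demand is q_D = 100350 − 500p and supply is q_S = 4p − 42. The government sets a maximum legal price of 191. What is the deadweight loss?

135.24

In inverse form: demand p = 200.7 − 0.002q, supply p = 10.5 + 0.25q.
Competitive equilibrium: 200.7 − 0.002q = 10.5 + 0.25q → q* = 754.7619, p* = 199.1905.
At the ceiling p = 191, quantity supplied = (191 − 10.5)/0.25 = 722.
Willingness to pay at q' = 722: 200.7 − 0.002·722 = 199.256.
Δq = 754.7619 − 722 = 32.7619; wedge = 199.256 − 191 = 8.256.
Deadweight loss = ½ × 32.7619 × 8.256 = 135.24.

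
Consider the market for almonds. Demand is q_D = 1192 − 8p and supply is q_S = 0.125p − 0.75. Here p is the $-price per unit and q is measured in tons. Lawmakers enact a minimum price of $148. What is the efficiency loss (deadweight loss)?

$374.40

In inverse form: demand p = 149 − 0.125q, supply p = 6 + 8q.
Competitive equilibrium: 149 − 0.125q = 6 + 8q → q* = 17.6, p* = 146.8.
At the floor p = 148, quantity demanded = (149 − 148)/0.125 = 8.
Sellers' marginal cost at q' = 8: 6 + 8·8 = 70.
Δq = 17.6 − 8 = 9.6; wedge = 148 − 70 = 78.
DWL = ½ × 9.6 × 78 = $374.40.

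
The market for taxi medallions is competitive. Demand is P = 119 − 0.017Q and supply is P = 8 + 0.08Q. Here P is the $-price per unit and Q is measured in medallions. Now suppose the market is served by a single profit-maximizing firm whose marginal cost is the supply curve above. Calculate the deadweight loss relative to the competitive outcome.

Competitive equilibrium: 119 − 0.017Q = 8 + 0.08Q → Q* = 1144.3299, P* = 99.5464.
Marginal revenue: MR = 119 − 0.034Q. Set MR = MC: 119 − 0.034Q = 8 + 0.08Q → Q_m = 973.6842.
Price P_m = 119 − 0.017·973.6842 = 102.4474; MC(Q_m) = 8 + 0.08·973.6842 = 85.8947.
Competitive Q* = 1144.3299, so ΔQ = 170.6457; wedge = 102.4474 − 85.8947 = 16.5527.
Deadweight loss = ½ × 170.6457 × 16.5527 = $1412.32.

$1412.32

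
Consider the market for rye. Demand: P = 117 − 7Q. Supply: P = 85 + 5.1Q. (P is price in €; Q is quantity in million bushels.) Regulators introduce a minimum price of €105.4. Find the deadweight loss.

Competitive equilibrium: 117 − 7Q = 85 + 5.1Q → Q* = 2.6446, P* = 98.4876.
At the floor P = 105.4, quantity demanded = (117 − 105.4)/7 = 1.6571.
Sellers' marginal cost at Q' = 1.6571: 85 + 5.1·1.6571 = 93.4512.
ΔQ = 2.6446 − 1.6571 = 0.9875; wedge = 105.4 − 93.4512 = 11.9488.
Welfare loss = ½ × 0.9875 × 11.9488 = €5.90 million.

€5.90 million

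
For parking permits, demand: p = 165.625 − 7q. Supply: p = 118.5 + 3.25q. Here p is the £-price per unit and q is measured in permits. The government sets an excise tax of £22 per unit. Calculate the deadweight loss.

£23.61

Competitive equilibrium: 165.625 − 7q = 118.5 + 3.25q → q* = 4.5976, p* = 133.4421.
With the tax, the buyer price exceeds the seller price by 22: (165.625 − 7q) − (118.5 + 3.25q) = 22 → q' = 2.4512.
Δq = 4.5976 − 2.4512 = 2.1464; the wedge equals the tax, 22.
Welfare loss = ½ × 2.1464 × 22 = £23.61.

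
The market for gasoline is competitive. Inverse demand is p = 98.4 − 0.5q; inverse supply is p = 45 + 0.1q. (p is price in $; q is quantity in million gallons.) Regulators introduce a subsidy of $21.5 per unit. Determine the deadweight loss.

$385.21 million

Competitive equilibrium: 98.4 − 0.5q = 45 + 0.1q → q* = 89, p* = 53.9.
The subsidy lowers effective supply by 21.5: p = 23.5 + 0.1q.
New quantity: 98.4 − 0.5q = 23.5 + 0.1q → q' = 124.8333.
Overproduction Δq = 124.8333 − 89 = 35.8333; wedge = subsidy = 21.5.
The triangle = ½ × 35.8333 × 21.5 = $385.21 million.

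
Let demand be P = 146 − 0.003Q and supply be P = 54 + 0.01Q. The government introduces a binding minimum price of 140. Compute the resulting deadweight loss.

Competitive equilibrium: 146 − 0.003Q = 54 + 0.01Q → Q* = 7076.9231, P* = 124.7692.
At the floor P = 140, quantity demanded = (146 − 140)/0.003 = 2000.
Sellers' marginal cost at Q' = 2000: 54 + 0.01·2000 = 74.
ΔQ = 7076.9231 − 2000 = 5076.9231; wedge = 140 − 74 = 66.
The triangle = ½ × 5076.9231 × 66 = 167538.46.

167538.46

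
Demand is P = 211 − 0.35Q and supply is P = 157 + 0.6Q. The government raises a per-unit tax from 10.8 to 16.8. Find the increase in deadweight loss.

87.16

Competitive equilibrium: 211 − 0.35Q = 157 + 0.6Q → Q* = 56.8421, P* = 191.1053.
For a per-unit tax t: ΔQ = t/0.95, so DWL = ½·t·(t/0.95) = t²/1.9.
At t = 10.8: DWL = 61.389. At t = 16.8: DWL = 148.547.
Increase = 148.547 − 61.389 = 87.16.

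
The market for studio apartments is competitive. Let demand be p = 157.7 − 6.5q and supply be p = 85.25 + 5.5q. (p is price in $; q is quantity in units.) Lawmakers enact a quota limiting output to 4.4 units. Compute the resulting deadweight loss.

Competitive equilibrium: 157.7 − 6.5q = 85.25 + 5.5q → q* = 6.0375, p* = 118.4563.
At q = 4.4: demand price = 157.7 − 6.5·4.4 = 129.1; supply price = 85.25 + 5.5·4.4 = 109.45.
Δq = 6.0375 − 4.4 = 1.6375; wedge = 129.1 − 109.45 = 19.65.
Deadweight loss = ½ × 1.6375 × 19.65 = $16.09.

$16.09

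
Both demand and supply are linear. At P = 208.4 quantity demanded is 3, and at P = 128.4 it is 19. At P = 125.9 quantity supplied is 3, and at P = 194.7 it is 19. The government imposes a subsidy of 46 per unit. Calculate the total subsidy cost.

Demand slope = (128.4 − 208.4)/(19 − 3) = −5, so P = 223.4 − 5Q.
Supply slope = (194.7 − 125.9)/(19 − 3) = 4.3, so P = 113 + 4.3Q.
Competitive equilibrium: 223.4 − 5Q = 113 + 4.3Q → Q* = 11.871, P* = 164.0452.
The subsidy lowers effective supply by 46: P = 67 + 4.3Q.
New quantity: 223.4 − 5Q = 67 + 4.3Q → Q' = 16.8172.
Total subsidy cost = 46 × 16.8172 = 773.59.

773.59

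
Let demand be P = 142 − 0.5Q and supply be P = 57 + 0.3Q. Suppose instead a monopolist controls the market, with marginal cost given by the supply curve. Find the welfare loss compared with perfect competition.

Competitive equilibrium: 142 − 0.5Q = 57 + 0.3Q → Q* = 106.25, P* = 88.875.
Marginal revenue: MR = 142 − Q. Set MR = MC: 142 − Q = 57 + 0.3Q → Q_m = 65.3846.
Price P_m = 142 − 0.5·65.3846 = 109.3077; MC(Q_m) = 57 + 0.3·65.3846 = 76.6154.
Competitive Q* = 106.25, so ΔQ = 40.8654; wedge = 109.3077 − 76.6154 = 32.6923.
DWL = ½ × 40.8654 × 32.6923 = 667.99.

667.99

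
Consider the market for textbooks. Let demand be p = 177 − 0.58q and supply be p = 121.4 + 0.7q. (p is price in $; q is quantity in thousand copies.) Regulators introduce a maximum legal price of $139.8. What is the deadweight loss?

$188.28 thousand

Competitive equilibrium: 177 − 0.58q = 121.4 + 0.7q → q* = 43.4375, p* = 151.8063.
At the ceiling p = 139.8, quantity supplied = (139.8 − 121.4)/0.7 = 26.2857.
Willingness to pay at q' = 26.2857: 177 − 0.58·26.2857 = 161.7543.
Δq = 43.4375 − 26.2857 = 17.1518; wedge = 161.7543 − 139.8 = 21.9543.
Welfare loss = ½ × 17.1518 × 21.9543 = $188.28 thousand.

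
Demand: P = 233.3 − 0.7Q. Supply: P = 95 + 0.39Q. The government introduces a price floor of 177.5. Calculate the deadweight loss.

Competitive equilibrium: 233.3 − 0.7Q = 95 + 0.39Q → Q* = 126.8807, P* = 144.4835.
At the floor P = 177.5, quantity demanded = (233.3 − 177.5)/0.7 = 79.7143.
Sellers' marginal cost at Q' = 79.7143: 95 + 0.39·79.7143 = 126.0886.
ΔQ = 126.8807 − 79.7143 = 47.1664; wedge = 177.5 − 126.0886 = 51.4114.
Deadweight loss = ½ × 47.1664 × 51.4114 = 1212.45.

1212.45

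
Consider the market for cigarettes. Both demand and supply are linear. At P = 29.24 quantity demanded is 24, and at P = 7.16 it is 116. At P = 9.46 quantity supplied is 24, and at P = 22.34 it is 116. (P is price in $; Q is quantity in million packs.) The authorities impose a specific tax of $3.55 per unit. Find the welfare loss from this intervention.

Demand slope = (7.16 − 29.24)/(116 − 24) = −0.24, so P = 35 − 0.24Q.
Supply slope = (22.34 − 9.46)/(116 − 24) = 0.14, so P = 6.1 + 0.14Q.
Competitive equilibrium: 35 − 0.24Q = 6.1 + 0.14Q → Q* = 76.0526, P* = 16.7474.
With the tax, the buyer price exceeds the seller price by 3.55: (35 − 0.24Q) − (6.1 + 0.14Q) = 3.55 → Q' = 66.7105.
ΔQ = 76.0526 − 66.7105 = 9.3421; the wedge equals the tax, 3.55.
Deadweight loss = ½ × 9.3421 × 3.55 = $16.58 million.

$16.58 million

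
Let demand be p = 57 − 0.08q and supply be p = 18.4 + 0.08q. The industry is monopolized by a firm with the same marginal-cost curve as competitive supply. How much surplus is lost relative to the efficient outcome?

Competitive equilibrium: 57 − 0.08q = 18.4 + 0.08q → q* = 241.25, p* = 37.7.
Marginal revenue: MR = 57 − 0.16q. Set MR = MC: 57 − 0.16q = 18.4 + 0.08q → q_m = 160.83333.
Price p_m = 57 − 0.08·160.83333 = 44.13333; MC(q_m) = 18.4 + 0.08·160.83333 = 31.26667.
Competitive q* = 241.25, so Δq = 80.41667; wedge = 44.13333 − 31.26667 = 12.86666.
The triangle = ½ × 80.41667 × 12.86666 = 517.35.

517.35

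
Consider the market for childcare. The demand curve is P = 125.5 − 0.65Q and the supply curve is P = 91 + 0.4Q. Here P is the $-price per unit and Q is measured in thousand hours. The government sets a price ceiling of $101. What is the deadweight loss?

$32.41 thousand

Competitive equilibrium: 125.5 − 0.65Q = 91 + 0.4Q → Q* = 32.8571, P* = 104.1429.
At the ceiling P = 101, quantity supplied = (101 − 91)/0.4 = 25.
Willingness to pay at Q' = 25: 125.5 − 0.65·25 = 109.25.
ΔQ = 32.8571 − 25 = 7.8571; wedge = 109.25 − 101 = 8.25.
Deadweight loss = ½ × 7.8571 × 8.25 = $32.41 thousand.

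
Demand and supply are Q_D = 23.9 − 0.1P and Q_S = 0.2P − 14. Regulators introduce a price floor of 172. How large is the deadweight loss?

156.41

In inverse form: demand P = 239 − 10Q, supply P = 70 + 5Q.
Competitive equilibrium: 239 − 10Q = 70 + 5Q → Q* = 11.2667, P* = 126.3333.
At the floor P = 172, quantity demanded = (239 − 172)/10 = 6.7.
Sellers' marginal cost at Q' = 6.7: 70 + 5·6.7 = 103.5.
ΔQ = 11.2667 − 6.7 = 4.5667; wedge = 172 − 103.5 = 68.5.
Welfare loss = ½ × 4.5667 × 68.5 = 156.41.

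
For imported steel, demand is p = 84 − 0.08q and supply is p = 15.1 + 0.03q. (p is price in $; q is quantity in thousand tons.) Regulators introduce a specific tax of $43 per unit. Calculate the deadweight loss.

$8404.55 thousand

Competitive equilibrium: 84 − 0.08q = 15.1 + 0.03q → q* = 626.3636, p* = 33.8909.
With the tax, the buyer price exceeds the seller price by 43: (84 − 0.08q) − (15.1 + 0.03q) = 43 → q' = 235.4545.
Δq = 626.3636 − 235.4545 = 390.9091; the wedge equals the tax, 43.
The triangle = ½ × 390.9091 × 43 = $8404.55 thousand.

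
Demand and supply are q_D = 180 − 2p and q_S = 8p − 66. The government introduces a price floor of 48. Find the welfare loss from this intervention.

In inverse form: demand p = 90 − 0.5q, supply p = 8.25 + 0.125q.
Competitive equilibrium: 90 − 0.5q = 8.25 + 0.125q → q* = 130.8, p* = 24.6.
At the floor p = 48, quantity demanded = (90 − 48)/0.5 = 84.
Sellers' marginal cost at q' = 84: 8.25 + 0.125·84 = 18.75.
Δq = 130.8 − 84 = 46.8; wedge = 48 − 18.75 = 29.25.
Deadweight loss = ½ × 46.8 × 29.25 = 684.45.

684.45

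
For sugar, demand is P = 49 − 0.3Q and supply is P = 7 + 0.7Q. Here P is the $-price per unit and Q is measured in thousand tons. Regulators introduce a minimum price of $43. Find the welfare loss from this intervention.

Competitive equilibrium: 49 − 0.3Q = 7 + 0.7Q → Q* = 42, P* = 36.4.
At the floor P = 43, quantity demanded = (49 − 43)/0.3 = 20.
Sellers' marginal cost at Q' = 20: 7 + 0.7·20 = 21.
ΔQ = 42 − 20 = 22; wedge = 43 − 21 = 22.
Welfare loss = ½ × 22 × 22 = $242 thousand.

$242 thousand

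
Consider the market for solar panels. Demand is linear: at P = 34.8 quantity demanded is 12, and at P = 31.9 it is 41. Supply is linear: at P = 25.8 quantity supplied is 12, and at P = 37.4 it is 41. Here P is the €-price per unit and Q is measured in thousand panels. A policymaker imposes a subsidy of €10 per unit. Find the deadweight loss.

Demand slope = (31.9 − 34.8)/(41 − 12) = −0.1, so P = 36 − 0.1Q.
Supply slope = (37.4 − 25.8)/(41 − 12) = 0.4, so P = 21 + 0.4Q.
Competitive equilibrium: 36 − 0.1Q = 21 + 0.4Q → Q* = 30, P* = 33.
The subsidy lowers effective supply by 10: P = 11 + 0.4Q.
New quantity: 36 − 0.1Q = 11 + 0.4Q → Q' = 50.
Overproduction ΔQ = 50 − 30 = 20; wedge = subsidy = 10.
DWL = ½ × 20 × 10 = €100 thousand.

€100 thousand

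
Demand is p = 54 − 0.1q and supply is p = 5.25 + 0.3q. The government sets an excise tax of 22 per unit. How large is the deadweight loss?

Competitive equilibrium: 54 − 0.1q = 5.25 + 0.3q → q* = 121.875, p* = 41.8125.
With the tax, the buyer price exceeds the seller price by 22: (54 − 0.1q) − (5.25 + 0.3q) = 22 → q' = 66.875.
Δq = 121.875 − 66.875 = 55; the wedge equals the tax, 22.
DWL = ½ × 55 × 22 = 605.

605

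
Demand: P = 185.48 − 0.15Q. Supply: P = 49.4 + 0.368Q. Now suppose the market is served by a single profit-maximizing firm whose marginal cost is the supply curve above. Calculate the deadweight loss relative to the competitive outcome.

Competitive equilibrium: 185.48 − 0.15Q = 49.4 + 0.368Q → Q* = 262.7027, P* = 146.0746.
Marginal revenue: MR = 185.48 − 0.3Q. Set MR = MC: 185.48 − 0.3Q = 49.4 + 0.368Q → Q_m = 203.7126.
Price P_m = 185.48 − 0.15·203.7126 = 154.9231; MC(Q_m) = 49.4 + 0.368·203.7126 = 124.3662.
Competitive Q* = 262.7027, so ΔQ = 58.9901; wedge = 154.9231 − 124.3662 = 30.5569.
Deadweight loss = ½ × 58.9901 × 30.5569 = 901.28.

901.28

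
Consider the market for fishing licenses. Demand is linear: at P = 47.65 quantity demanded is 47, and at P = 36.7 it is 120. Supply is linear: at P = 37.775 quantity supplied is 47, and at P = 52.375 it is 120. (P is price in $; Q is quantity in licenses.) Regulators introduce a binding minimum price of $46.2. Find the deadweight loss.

$60.20

Demand slope = (36.7 − 47.65)/(120 − 47) = −0.15, so P = 54.7 − 0.15Q.
Supply slope = (52.375 − 37.775)/(120 − 47) = 0.2, so P = 28.375 + 0.2Q.
Competitive equilibrium: 54.7 − 0.15Q = 28.375 + 0.2Q → Q* = 75.2143, P* = 43.4179.
At the floor P = 46.2, quantity demanded = (54.7 − 46.2)/0.15 = 56.6667.
Sellers' marginal cost at Q' = 56.6667: 28.375 + 0.2·56.6667 = 39.7083.
ΔQ = 75.2143 − 56.6667 = 18.5476; wedge = 46.2 − 39.7083 = 6.4917.
DWL = ½ × 18.5476 × 6.4917 = $60.20.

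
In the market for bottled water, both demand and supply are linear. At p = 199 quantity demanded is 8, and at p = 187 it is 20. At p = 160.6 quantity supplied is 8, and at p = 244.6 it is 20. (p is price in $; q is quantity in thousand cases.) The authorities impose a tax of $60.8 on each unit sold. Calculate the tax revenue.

Demand slope = (187 − 199)/(20 − 8) = −1, so p = 207 − q.
Supply slope = (244.6 − 160.6)/(20 − 8) = 7, so p = 104.6 + 7q.
Competitive equilibrium: 207 − q = 104.6 + 7q → q* = 12.8, p* = 194.2.
With the tax, the buyer price exceeds the seller price by 60.8: (207 − q) − (104.6 + 7q) = 60.8 → q' = 5.2.
Tax revenue = 60.8 × 5.2 = $316.16 thousand.

$316.16 thousand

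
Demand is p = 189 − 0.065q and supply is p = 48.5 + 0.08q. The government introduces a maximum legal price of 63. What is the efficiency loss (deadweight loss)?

44985.94

Competitive equilibrium: 189 − 0.065q = 48.5 + 0.08q → q* = 968.96552, p* = 126.01724.
At the ceiling p = 63, quantity supplied = (63 − 48.5)/0.08 = 181.25.
Willingness to pay at q' = 181.25: 189 − 0.065·181.25 = 177.21875.
Δq = 968.96552 − 181.25 = 787.71552; wedge = 177.21875 − 63 = 114.21875.
Deadweight loss = ½ × 787.71552 × 114.21875 = 44985.94.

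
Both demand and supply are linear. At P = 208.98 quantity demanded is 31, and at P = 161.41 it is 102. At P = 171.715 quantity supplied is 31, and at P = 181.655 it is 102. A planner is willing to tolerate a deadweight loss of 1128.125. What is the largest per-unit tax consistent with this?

42.75

Demand slope = (161.41 − 208.98)/(102 − 31) = −0.67, so P = 229.75 − 0.67Q.
Supply slope = (181.655 − 171.715)/(102 − 31) = 0.14, so P = 167.375 + 0.14Q.
Competitive equilibrium: 229.75 − 0.67Q = 167.375 + 0.14Q → Q* = 77.0062, P* = 178.1559.
A tax t gives ΔQ = t/0.81 and wedge t, so DWL = t²/1.62.
t²/1.62 = 1128.125 → t² = 1827.5625 → t = 42.75.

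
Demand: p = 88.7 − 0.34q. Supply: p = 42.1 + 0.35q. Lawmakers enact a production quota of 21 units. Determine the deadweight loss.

747.14

Competitive equilibrium: 88.7 − 0.34q = 42.1 + 0.35q → q* = 67.5362, p* = 65.7377.
At q = 21: demand price = 88.7 − 0.34·21 = 81.56; supply price = 42.1 + 0.35·21 = 49.45.
Δq = 67.5362 − 21 = 46.5362; wedge = 81.56 − 49.45 = 32.11.
Welfare loss = ½ × 46.5362 × 32.11 = 747.14.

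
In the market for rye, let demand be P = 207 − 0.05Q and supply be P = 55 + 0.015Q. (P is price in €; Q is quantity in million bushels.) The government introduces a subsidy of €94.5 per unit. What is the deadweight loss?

€68694.23 million

Competitive equilibrium: 207 − 0.05Q = 55 + 0.015Q → Q* = 2338.4615, P* = 90.0769.
The subsidy lowers effective supply by 94.5: P = 0.015Q − 39.5.
New quantity: 207 − 0.05Q = 0.015Q − 39.5 → Q' = 3792.3077.
Overproduction ΔQ = 3792.3077 − 2338.4615 = 1453.8462; wedge = subsidy = 94.5.
Deadweight loss = ½ × 1453.8462 × 94.5 = €68694.23 million.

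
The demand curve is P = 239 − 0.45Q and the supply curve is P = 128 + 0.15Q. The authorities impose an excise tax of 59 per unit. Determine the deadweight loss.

2900.83

Competitive equilibrium: 239 − 0.45Q = 128 + 0.15Q → Q* = 185, P* = 155.75.
With the tax, the buyer price exceeds the seller price by 59: (239 − 0.45Q) − (128 + 0.15Q) = 59 → Q' = 86.6667.
ΔQ = 185 − 86.6667 = 98.3333; the wedge equals the tax, 59.
Welfare loss = ½ × 98.3333 × 59 = 2900.83.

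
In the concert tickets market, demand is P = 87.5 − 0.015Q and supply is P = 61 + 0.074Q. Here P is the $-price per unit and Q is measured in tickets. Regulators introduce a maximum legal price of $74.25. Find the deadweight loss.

$626.98

Competitive equilibrium: 87.5 − 0.015Q = 61 + 0.074Q → Q* = 297.7528, P* = 83.0337.
At the ceiling P = 74.25, quantity supplied = (74.25 − 61)/0.074 = 179.0541.
Willingness to pay at Q' = 179.0541: 87.5 − 0.015·179.0541 = 84.8142.
ΔQ = 297.7528 − 179.0541 = 118.6987; wedge = 84.8142 − 74.25 = 10.5642.
The triangle = ½ × 118.6987 × 10.5642 = $626.98.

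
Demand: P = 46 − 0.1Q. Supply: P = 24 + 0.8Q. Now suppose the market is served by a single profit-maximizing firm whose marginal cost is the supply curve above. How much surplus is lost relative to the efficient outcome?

Competitive equilibrium: 46 − 0.1Q = 24 + 0.8Q → Q* = 24.4444, P* = 43.5556.
Marginal revenue: MR = 46 − 0.2Q. Set MR = MC: 46 − 0.2Q = 24 + 0.8Q → Q_m = 22.
Price P_m = 46 − 0.1·22 = 43.8; MC(Q_m) = 24 + 0.8·22 = 41.6.
Competitive Q* = 24.4444, so ΔQ = 2.4444; wedge = 43.8 − 41.6 = 2.2.
Deadweight loss = ½ × 2.4444 × 2.2 = 2.69.

2.69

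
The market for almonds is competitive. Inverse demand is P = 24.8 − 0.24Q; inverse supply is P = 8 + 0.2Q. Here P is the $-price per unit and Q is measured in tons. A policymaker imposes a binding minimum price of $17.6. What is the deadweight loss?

Competitive equilibrium: 24.8 − 0.24Q = 8 + 0.2Q → Q* = 38.1818, P* = 15.6364.
At the floor P = 17.6, quantity demanded = (24.8 − 17.6)/0.24 = 30.
Sellers' marginal cost at Q' = 30: 8 + 0.2·30 = 14.
ΔQ = 38.1818 − 30 = 8.1818; wedge = 17.6 − 14 = 3.6.
The triangle = ½ × 8.1818 × 3.6 = $14.73.

$14.73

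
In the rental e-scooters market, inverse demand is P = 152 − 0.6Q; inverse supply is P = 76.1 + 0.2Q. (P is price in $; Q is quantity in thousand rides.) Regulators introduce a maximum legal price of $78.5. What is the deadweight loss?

Competitive equilibrium: 152 − 0.6Q = 76.1 + 0.2Q → Q* = 94.875, P* = 95.075.
At the ceiling P = 78.5, quantity supplied = (78.5 − 76.1)/0.2 = 12.
Willingness to pay at Q' = 12: 152 − 0.6·12 = 144.8.
ΔQ = 94.875 − 12 = 82.875; wedge = 144.8 − 78.5 = 66.3.
Welfare loss = ½ × 82.875 × 66.3 = $2747.31 thousand.

$2747.31 thousand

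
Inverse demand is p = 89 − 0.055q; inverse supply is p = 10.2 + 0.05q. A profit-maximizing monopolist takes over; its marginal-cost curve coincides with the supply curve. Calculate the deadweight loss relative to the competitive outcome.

3493.97

Competitive equilibrium: 89 − 0.055q = 10.2 + 0.05q → q* = 750.4762, p* = 47.7238.
Marginal revenue: MR = 89 − 0.11q. Set MR = MC: 89 − 0.11q = 10.2 + 0.05q → q_m = 492.5.
Price p_m = 89 − 0.055·492.5 = 61.9125; MC(q_m) = 10.2 + 0.05·492.5 = 34.825.
Competitive q* = 750.4762, so Δq = 257.9762; wedge = 61.9125 − 34.825 = 27.0875.
Welfare loss = ½ × 257.9762 × 27.0875 = 3493.97.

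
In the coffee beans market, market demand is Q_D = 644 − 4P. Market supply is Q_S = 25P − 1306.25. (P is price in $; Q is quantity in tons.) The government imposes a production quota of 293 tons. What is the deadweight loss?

In inverse form: demand P = 161 − 0.25Q, supply P = 52.25 + 0.04Q.
Competitive equilibrium: 161 − 0.25Q = 52.25 + 0.04Q → Q* = 375, P* = 67.25.
At Q = 293: demand price = 161 − 0.25·293 = 87.75; supply price = 52.25 + 0.04·293 = 63.97.
ΔQ = 375 − 293 = 82; wedge = 87.75 − 63.97 = 23.78.
The triangle = ½ × 82 × 23.78 = $974.98.

$974.98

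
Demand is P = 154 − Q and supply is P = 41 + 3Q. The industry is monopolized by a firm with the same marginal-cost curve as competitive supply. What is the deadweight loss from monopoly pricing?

Competitive equilibrium: 154 − Q = 41 + 3Q → Q* = 28.25, P* = 125.75.
Marginal revenue: MR = 154 − 2Q. Set MR = MC: 154 − 2Q = 41 + 3Q → Q_m = 22.6.
Price P_m = 154 − 1·22.6 = 131.4; MC(Q_m) = 41 + 3·22.6 = 108.8.
Competitive Q* = 28.25, so ΔQ = 5.65; wedge = 131.4 − 108.8 = 22.6.
Welfare loss = ½ × 5.65 × 22.6 = 63.845.

63.845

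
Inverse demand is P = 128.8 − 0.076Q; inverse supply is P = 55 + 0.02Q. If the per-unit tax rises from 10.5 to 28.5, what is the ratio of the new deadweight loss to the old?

Competitive equilibrium: 128.8 − 0.076Q = 55 + 0.02Q → Q* = 768.75, P* = 70.375.
For a per-unit tax t: ΔQ = t/0.096, so DWL = ½·t·(t/0.096) = t²/0.192.
At t = 10.5: DWL = 574.219. At t = 28.5: DWL = 4230.469.
Ratio = (28.5/10.5)² = 7.367.

7.367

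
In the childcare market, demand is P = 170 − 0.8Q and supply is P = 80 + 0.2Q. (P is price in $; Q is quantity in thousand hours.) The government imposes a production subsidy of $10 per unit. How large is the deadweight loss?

Competitive equilibrium: 170 − 0.8Q = 80 + 0.2Q → Q* = 90, P* = 98.
The subsidy lowers effective supply by 10: P = 70 + 0.2Q.
New quantity: 170 − 0.8Q = 70 + 0.2Q → Q' = 100.
Overproduction ΔQ = 100 − 90 = 10; wedge = subsidy = 10.
The triangle = ½ × 10 × 10 = $50 thousand.

$50 thousand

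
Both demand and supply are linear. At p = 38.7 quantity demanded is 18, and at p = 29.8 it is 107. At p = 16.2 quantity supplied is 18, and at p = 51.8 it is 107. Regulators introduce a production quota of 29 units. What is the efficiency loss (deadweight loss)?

Demand slope = (29.8 − 38.7)/(107 − 18) = −0.1, so p = 40.5 − 0.1q.
Supply slope = (51.8 − 16.2)/(107 − 18) = 0.4, so p = 9 + 0.4q.
Competitive equilibrium: 40.5 − 0.1q = 9 + 0.4q → q* = 63, p* = 34.2.
At q = 29: demand price = 40.5 − 0.1·29 = 37.6; supply price = 9 + 0.4·29 = 20.6.
Δq = 63 − 29 = 34; wedge = 37.6 − 20.6 = 17.
The triangle = ½ × 34 × 17 = 289.

289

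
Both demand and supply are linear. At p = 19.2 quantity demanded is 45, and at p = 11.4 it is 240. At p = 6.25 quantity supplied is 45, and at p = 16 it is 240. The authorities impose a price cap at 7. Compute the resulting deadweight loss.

747.56

Demand slope = (11.4 − 19.2)/(240 − 45) = −0.04, so p = 21 − 0.04q.
Supply slope = (16 − 6.25)/(240 − 45) = 0.05, so p = 4 + 0.05q.
Competitive equilibrium: 21 − 0.04q = 4 + 0.05q → q* = 188.8889, p* = 13.4444.
At the ceiling p = 7, quantity supplied = (7 − 4)/0.05 = 60.
Willingness to pay at q' = 60: 21 − 0.04·60 = 18.6.
Δq = 188.8889 − 60 = 128.8889; wedge = 18.6 − 7 = 11.6.
DWL = ½ × 128.8889 × 11.6 = 747.56.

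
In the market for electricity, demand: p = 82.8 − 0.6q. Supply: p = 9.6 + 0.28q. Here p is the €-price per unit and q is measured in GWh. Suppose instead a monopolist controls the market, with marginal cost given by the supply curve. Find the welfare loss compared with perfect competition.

Competitive equilibrium: 82.8 − 0.6q = 9.6 + 0.28q → q* = 83.18182, p* = 32.89091.
Marginal revenue: MR = 82.8 − 1.2q. Set MR = MC: 82.8 − 1.2q = 9.6 + 0.28q → q_m = 49.45946.
Price p_m = 82.8 − 0.6·49.45946 = 53.12432; MC(q_m) = 9.6 + 0.28·49.45946 = 23.44865.
Competitive q* = 83.18182, so Δq = 33.72236; wedge = 53.12432 − 23.44865 = 29.67567.
Welfare loss = ½ × 33.72236 × 29.67567 = €500.37.

€500.37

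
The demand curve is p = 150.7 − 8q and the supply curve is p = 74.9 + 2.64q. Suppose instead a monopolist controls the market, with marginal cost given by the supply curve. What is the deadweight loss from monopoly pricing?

Competitive equilibrium: 150.7 − 8q = 74.9 + 2.64q → q* = 7.12406, p* = 93.70752.
Marginal revenue: MR = 150.7 − 16q. Set MR = MC: 150.7 − 16q = 74.9 + 2.64q → q_m = 4.06652.
Price p_m = 150.7 − 8·4.06652 = 118.16784; MC(q_m) = 74.9 + 2.64·4.06652 = 85.63561.
Competitive q* = 7.12406, so Δq = 3.05754; wedge = 118.16784 − 85.63561 = 32.53223.
Deadweight loss = ½ × 3.05754 × 32.53223 = 49.73.

49.73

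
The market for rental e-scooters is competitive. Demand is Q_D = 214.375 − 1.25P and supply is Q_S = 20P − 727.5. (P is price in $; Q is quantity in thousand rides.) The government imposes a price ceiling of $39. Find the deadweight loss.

In inverse form: demand P = 171.5 − 0.8Q, supply P = 36.375 + 0.05Q.
Competitive equilibrium: 171.5 − 0.8Q = 36.375 + 0.05Q → Q* = 158.9706, P* = 44.3235.
At the ceiling P = 39, quantity supplied = (39 − 36.375)/0.05 = 52.5.
Willingness to pay at Q' = 52.5: 171.5 − 0.8·52.5 = 129.5.
ΔQ = 158.9706 − 52.5 = 106.4706; wedge = 129.5 − 39 = 90.5.
The triangle = ½ × 106.4706 × 90.5 = $4817.79 thousand.

$4817.79 thousand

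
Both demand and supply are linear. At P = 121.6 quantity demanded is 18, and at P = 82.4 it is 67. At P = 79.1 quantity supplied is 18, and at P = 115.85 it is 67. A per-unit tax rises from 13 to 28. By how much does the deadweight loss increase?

Demand slope = (82.4 − 121.6)/(67 − 18) = −0.8, so P = 136 − 0.8Q.
Supply slope = (115.85 − 79.1)/(67 − 18) = 0.75, so P = 65.6 + 0.75Q.
Competitive equilibrium: 136 − 0.8Q = 65.6 + 0.75Q → Q* = 45.4194, P* = 99.6645.
For a per-unit tax t: ΔQ = t/1.55, so DWL = ½·t·(t/1.55) = t²/3.1.
At t = 13: DWL = 54.516. At t = 28: DWL = 252.903.
Increase = 252.903 − 54.516 = 198.39.

198.39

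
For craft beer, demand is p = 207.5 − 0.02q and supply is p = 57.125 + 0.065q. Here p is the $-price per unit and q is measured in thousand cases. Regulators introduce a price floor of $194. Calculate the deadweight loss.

Competitive equilibrium: 207.5 − 0.02q = 57.125 + 0.065q → q* = 1769.1176, p* = 172.1176.
At the floor p = 194, quantity demanded = (207.5 − 194)/0.02 = 675.
Sellers' marginal cost at q' = 675: 57.125 + 0.065·675 = 101.
Δq = 1769.1176 − 675 = 1094.1176; wedge = 194 − 101 = 93.
DWL = ½ × 1094.1176 × 93 = $50876.47 thousand.

$50876.47 thousand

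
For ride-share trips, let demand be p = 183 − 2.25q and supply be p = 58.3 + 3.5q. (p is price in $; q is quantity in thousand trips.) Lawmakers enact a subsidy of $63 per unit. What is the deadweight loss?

Competitive equilibrium: 183 − 2.25q = 58.3 + 3.5q → q* = 21.687, p* = 134.2043.
The subsidy lowers effective supply by 63: p = 3.5q − 4.7.
New quantity: 183 − 2.25q = 3.5q − 4.7 → q' = 32.6435.
Overproduction Δq = 32.6435 − 21.687 = 10.9565; wedge = subsidy = 63.
DWL = ½ × 10.9565 × 63 = $345.13 thousand.

$345.13 thousand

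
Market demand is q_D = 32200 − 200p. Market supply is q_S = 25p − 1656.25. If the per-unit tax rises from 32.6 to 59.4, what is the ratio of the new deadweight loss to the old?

In inverse form: demand p = 161 − 0.005q, supply p = 66.25 + 0.04q.
Competitive equilibrium: 161 − 0.005q = 66.25 + 0.04q → q* = 2105.5556, p* = 150.4722.
For a per-unit tax t: Δq = t/0.045, so DWL = ½·t·(t/0.045) = t²/0.09.
At t = 32.6: DWL = 11808.444. At t = 59.4: DWL = 39204.
Ratio = (59.4/32.6)² = 3.320.

3.320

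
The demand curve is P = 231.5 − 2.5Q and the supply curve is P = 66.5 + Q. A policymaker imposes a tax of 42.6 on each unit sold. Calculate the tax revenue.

Competitive equilibrium: 231.5 − 2.5Q = 66.5 + Q → Q* = 47.1429, P* = 113.6429.
With the tax, the buyer price exceeds the seller price by 42.6: (231.5 − 2.5Q) − (66.5 + Q) = 42.6 → Q' = 34.9714.
Tax revenue = 42.6 × 34.9714 = 1489.78.

1489.78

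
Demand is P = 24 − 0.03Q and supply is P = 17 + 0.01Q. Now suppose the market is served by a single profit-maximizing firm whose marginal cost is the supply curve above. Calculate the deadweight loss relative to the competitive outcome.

112.50

Competitive equilibrium: 24 − 0.03Q = 17 + 0.01Q → Q* = 175, P* = 18.75.
Marginal revenue: MR = 24 − 0.06Q. Set MR = MC: 24 − 0.06Q = 17 + 0.01Q → Q_m = 100.
Price P_m = 24 − 0.03·100 = 21; MC(Q_m) = 17 + 0.01·100 = 18.
Competitive Q* = 175, so ΔQ = 75; wedge = 21 − 18 = 3.
DWL = ½ × 75 × 3 = 112.50.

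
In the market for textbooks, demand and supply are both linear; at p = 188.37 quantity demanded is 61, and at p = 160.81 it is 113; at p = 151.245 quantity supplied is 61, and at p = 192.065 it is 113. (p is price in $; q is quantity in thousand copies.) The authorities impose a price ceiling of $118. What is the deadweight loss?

$3275.57 thousand

Demand slope = (160.81 − 188.37)/(113 − 61) = −0.53, so p = 220.7 − 0.53q.
Supply slope = (192.065 − 151.245)/(113 − 61) = 0.785, so p = 103.36 + 0.785q.
Competitive equilibrium: 220.7 − 0.53q = 103.36 + 0.785q → q* = 89.2319, p* = 173.4071.
At the ceiling p = 118, quantity supplied = (118 − 103.36)/0.785 = 18.6497.
Willingness to pay at q' = 18.6497: 220.7 − 0.53·18.6497 = 210.8157.
Δq = 89.2319 − 18.6497 = 70.5822; wedge = 210.8157 − 118 = 92.8157.
DWL = ½ × 70.5822 × 92.8157 = $3275.57 thousand.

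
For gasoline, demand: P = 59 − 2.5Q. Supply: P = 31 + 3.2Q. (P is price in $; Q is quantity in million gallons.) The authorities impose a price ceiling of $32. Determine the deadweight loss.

Competitive equilibrium: 59 − 2.5Q = 31 + 3.2Q → Q* = 4.9123, P* = 46.7193.
At the ceiling P = 32, quantity supplied = (32 − 31)/3.2 = 0.3125.
Willingness to pay at Q' = 0.3125: 59 − 2.5·0.3125 = 58.2188.
ΔQ = 4.9123 − 0.3125 = 4.5998; wedge = 58.2188 − 32 = 26.2188.
Deadweight loss = ½ × 4.5998 × 26.2188 = $60.30 million.

$60.30 million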